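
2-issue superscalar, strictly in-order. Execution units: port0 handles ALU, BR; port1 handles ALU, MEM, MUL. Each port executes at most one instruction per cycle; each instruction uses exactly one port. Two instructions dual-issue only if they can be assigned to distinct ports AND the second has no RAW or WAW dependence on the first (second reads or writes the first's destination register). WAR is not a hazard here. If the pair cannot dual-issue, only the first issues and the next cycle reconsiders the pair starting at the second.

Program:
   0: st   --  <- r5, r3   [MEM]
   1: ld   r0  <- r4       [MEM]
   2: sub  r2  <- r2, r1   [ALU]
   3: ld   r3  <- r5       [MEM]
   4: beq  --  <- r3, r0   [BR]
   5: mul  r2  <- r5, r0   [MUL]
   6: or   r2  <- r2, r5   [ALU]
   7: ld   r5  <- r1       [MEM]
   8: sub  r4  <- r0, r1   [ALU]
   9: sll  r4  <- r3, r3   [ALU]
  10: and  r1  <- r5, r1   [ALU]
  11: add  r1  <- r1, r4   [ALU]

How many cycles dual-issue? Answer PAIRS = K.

[0] i0  st.MEM  -- no-port MEM/MEM
[1] i1/i2  ld.MEM;sub.ALU  -- 2-wide
[2] i3  ld.MEM  -- RAW r3
[3] i4/i5  beq.BR;mul.MUL  -- 2-wide
[4] i6/i7  or.ALU;ld.MEM  -- 2-wide
[5] i8  sub.ALU  -- WAW r4
[6] i9/i10  sll.ALU;and.ALU  -- 2-wide
[7] i11  add.ALU  -- tail

PAIRS = 4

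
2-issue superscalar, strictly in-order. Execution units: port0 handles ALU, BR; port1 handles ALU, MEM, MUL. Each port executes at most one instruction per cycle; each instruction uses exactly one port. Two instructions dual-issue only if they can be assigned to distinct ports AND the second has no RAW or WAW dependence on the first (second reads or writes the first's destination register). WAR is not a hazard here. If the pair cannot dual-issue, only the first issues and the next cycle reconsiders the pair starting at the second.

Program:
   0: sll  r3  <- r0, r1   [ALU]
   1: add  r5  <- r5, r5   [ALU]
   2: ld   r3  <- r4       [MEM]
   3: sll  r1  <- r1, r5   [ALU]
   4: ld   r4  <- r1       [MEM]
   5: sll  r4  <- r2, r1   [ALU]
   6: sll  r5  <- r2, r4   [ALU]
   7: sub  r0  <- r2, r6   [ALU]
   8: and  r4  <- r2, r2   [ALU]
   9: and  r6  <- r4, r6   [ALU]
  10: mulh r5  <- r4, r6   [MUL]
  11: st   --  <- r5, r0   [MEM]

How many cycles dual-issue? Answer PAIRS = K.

PAIRS = 3

  cy0 -> i0+i1 (sll/add) dual
  cy1 -> i2+i3 (ld/sll) dual
  cy2 -> i4 (ld) WAW r4
  cy3 -> i5 (sll) RAW r4
  cy4 -> i6+i7 (sll/sub) dual
  cy5 -> i8 (and) RAW r4
  cy6 -> i9 (and) RAW r6
  cy7 -> i10 (mulh) no-port MUL/MEM
  cy8 -> i11 (st) tail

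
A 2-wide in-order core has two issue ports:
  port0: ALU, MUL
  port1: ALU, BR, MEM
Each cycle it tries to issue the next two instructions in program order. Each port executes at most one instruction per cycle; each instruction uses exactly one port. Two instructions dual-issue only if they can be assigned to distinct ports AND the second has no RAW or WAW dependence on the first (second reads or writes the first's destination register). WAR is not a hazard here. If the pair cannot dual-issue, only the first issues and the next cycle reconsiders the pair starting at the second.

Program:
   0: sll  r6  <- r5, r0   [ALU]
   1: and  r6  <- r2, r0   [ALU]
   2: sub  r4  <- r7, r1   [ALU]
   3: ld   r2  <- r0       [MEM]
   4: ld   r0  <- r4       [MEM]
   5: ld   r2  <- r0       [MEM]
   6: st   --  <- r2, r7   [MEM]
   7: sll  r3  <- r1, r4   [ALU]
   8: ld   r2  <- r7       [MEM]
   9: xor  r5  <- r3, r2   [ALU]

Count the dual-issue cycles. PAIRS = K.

#0 head=0: sll.ALU i0 WAW r6
#1 head=1: and.ALU sub.ALU i1,i2 dual
#2 head=3: ld.MEM i3 no-port MEM/MEM
#3 head=4: ld.MEM i4 no-port MEM/MEM
#4 head=5: ld.MEM i5 no-port MEM/MEM
#5 head=6: st.MEM sll.ALU i6,i7 dual
#6 head=8: ld.MEM i8 RAW r2
#7 head=9: xor.ALU i9 tail

PAIRS = 2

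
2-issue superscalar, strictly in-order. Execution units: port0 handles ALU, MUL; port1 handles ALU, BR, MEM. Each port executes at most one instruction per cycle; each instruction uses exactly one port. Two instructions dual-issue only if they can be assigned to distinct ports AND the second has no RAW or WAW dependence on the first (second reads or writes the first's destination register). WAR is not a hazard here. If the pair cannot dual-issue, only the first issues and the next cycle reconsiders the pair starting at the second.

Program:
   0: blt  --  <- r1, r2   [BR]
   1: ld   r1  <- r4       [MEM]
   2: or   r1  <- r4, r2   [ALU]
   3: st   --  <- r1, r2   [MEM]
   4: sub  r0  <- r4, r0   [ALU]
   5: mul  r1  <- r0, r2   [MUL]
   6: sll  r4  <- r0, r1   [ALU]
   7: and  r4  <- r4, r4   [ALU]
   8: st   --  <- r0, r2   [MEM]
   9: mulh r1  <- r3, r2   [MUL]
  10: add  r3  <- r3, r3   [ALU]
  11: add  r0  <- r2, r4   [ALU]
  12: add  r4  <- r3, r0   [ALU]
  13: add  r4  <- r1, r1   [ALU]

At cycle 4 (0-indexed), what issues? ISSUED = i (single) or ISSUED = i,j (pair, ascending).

c0: i0 blt  no-port BR/MEM
c1: i1 ld  WAW r1
c2: i2 or  RAW r1
c3: i3&i4 st/sub  pair
c4: i5 mul  RAW r1
c5: i6 sll  RAW+WAW r4
c6: i7&i8 and/st  pair
c7: i9&i10 mulh/add  pair
c8: i11 add  RAW r0
c9: i12 add  WAW r4
c10: i13 add  tail

ISSUED = 5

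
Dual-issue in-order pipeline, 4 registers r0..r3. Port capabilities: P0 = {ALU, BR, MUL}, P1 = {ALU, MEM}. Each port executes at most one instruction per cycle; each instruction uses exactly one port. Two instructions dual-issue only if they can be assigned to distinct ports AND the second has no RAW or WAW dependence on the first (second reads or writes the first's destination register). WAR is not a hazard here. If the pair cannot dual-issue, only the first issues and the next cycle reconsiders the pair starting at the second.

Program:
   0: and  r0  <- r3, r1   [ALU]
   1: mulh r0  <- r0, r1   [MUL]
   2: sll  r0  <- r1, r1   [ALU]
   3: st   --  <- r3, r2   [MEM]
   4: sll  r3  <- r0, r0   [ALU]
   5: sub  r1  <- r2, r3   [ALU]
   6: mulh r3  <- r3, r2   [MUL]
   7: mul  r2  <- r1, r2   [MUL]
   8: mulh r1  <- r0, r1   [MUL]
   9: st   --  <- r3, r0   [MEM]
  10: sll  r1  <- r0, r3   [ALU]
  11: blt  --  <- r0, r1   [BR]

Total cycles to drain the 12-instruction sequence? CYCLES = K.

0. and @i0  | RAW+WAW r0
1. mulh @i1  | WAW r0
2. sll;st @i2&i3  | pair
3. sll @i4  | RAW r3
4. sub;mulh @i5&i6  | pair
5. mul @i7  | no-port MUL/MUL
6. mulh;st @i8&i9  | pair
7. sll @i10  | RAW r1
8. blt @i11  | tail

CYCLES = 9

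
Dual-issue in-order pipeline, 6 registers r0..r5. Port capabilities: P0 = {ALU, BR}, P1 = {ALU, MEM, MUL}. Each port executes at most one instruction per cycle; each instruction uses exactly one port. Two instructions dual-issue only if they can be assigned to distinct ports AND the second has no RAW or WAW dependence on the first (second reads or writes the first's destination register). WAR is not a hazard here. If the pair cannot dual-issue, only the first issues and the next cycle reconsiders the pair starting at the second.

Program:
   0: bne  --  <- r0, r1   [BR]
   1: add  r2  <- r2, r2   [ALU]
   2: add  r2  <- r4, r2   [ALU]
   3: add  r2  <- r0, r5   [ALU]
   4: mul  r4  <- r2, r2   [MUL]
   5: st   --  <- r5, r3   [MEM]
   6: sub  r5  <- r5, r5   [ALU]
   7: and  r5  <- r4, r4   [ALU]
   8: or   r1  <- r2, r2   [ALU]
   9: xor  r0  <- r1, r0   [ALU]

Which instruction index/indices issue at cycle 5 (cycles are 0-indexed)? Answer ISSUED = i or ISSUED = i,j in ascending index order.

[0] i0,i1  bne;add  -- 2-wide
[1] i2  add  -- WAW r2
[2] i3  add  -- RAW r2
[3] i4  mul  -- no-port MUL/MEM
[4] i5,i6  st;sub  -- 2-wide
[5] i7,i8  and;or  -- 2-wide
[6] i9  xor  -- tail

ISSUED = 7,8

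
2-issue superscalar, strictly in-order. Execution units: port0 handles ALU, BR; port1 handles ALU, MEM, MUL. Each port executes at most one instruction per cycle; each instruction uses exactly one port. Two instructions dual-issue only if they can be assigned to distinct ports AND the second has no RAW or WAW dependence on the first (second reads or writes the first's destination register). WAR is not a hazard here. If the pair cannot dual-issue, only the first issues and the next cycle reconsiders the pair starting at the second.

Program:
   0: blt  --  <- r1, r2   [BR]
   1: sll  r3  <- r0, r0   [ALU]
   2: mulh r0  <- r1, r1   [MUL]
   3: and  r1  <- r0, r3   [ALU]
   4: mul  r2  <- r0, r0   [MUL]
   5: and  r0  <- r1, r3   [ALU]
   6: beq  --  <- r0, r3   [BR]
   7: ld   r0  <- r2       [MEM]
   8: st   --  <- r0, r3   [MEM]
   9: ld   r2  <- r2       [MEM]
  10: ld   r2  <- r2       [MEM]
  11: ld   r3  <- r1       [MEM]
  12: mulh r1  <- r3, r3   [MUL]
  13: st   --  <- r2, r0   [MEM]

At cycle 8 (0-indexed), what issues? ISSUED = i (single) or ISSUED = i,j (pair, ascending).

ISSUED = 11

[0] i0&i1  blt.BR/sll.ALU  -- pair
[1] i2  mulh.MUL  -- RAW r0
[2] i3&i4  and.ALU/mul.MUL  -- pair
[3] i5  and.ALU  -- RAW r0
[4] i6&i7  beq.BR/ld.MEM  -- pair
[5] i8  st.MEM  -- no-port MEM/MEM
[6] i9  ld.MEM  -- no-port MEM/MEM
[7] i10  ld.MEM  -- no-port MEM/MEM
[8] i11  ld.MEM  -- no-port MEM/MUL
[9] i12  mulh.MUL  -- no-port MUL/MEM
[10] i13  st.MEM  -- tail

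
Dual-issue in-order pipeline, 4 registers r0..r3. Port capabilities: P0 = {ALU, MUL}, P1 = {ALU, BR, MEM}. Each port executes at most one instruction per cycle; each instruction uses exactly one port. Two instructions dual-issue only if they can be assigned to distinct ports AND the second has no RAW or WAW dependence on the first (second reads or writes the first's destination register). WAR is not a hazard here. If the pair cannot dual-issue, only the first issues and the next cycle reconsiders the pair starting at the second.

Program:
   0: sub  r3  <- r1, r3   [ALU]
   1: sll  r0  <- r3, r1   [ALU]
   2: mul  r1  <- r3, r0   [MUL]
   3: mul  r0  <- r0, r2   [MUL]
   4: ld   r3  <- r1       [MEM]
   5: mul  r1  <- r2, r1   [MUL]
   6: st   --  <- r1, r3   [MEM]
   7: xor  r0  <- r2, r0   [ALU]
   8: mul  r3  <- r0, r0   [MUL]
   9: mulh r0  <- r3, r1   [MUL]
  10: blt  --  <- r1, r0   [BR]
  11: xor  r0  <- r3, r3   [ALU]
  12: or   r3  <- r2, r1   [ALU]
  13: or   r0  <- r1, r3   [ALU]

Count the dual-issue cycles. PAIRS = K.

PAIRS = 3

#0 head=0: sub.ALU i0 RAW r3
#1 head=1: sll.ALU i1 RAW r0
#2 head=2: mul.MUL i2 no-port MUL/MUL
#3 head=3: mul.MUL ld.MEM i3&i4 pair
#4 head=5: mul.MUL i5 RAW r1
#5 head=6: st.MEM xor.ALU i6&i7 pair
#6 head=8: mul.MUL i8 no-port MUL/MUL
#7 head=9: mulh.MUL i9 RAW r0
#8 head=10: blt.BR xor.ALU i10&i11 pair
#9 head=12: or.ALU i12 RAW r3
#10 head=13: or.ALU i13 tail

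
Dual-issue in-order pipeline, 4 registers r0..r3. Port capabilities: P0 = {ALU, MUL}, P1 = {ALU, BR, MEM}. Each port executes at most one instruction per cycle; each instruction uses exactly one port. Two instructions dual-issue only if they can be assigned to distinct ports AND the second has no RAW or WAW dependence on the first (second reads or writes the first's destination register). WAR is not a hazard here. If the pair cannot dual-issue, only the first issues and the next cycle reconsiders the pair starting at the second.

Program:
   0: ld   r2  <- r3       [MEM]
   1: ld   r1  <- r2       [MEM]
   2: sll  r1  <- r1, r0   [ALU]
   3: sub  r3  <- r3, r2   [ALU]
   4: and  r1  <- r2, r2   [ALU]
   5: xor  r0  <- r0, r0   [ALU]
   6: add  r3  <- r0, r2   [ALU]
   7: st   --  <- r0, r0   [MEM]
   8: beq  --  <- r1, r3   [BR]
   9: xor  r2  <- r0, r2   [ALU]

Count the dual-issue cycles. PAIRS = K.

PAIRS = 4

  cy0 -> i0 (ld) no-port MEM/MEM
  cy1 -> i1 (ld) RAW+WAW r1
  cy2 -> i2/i3 (sll sub) dual
  cy3 -> i4/i5 (and xor) dual
  cy4 -> i6/i7 (add st) dual
  cy5 -> i8/i9 (beq xor) dual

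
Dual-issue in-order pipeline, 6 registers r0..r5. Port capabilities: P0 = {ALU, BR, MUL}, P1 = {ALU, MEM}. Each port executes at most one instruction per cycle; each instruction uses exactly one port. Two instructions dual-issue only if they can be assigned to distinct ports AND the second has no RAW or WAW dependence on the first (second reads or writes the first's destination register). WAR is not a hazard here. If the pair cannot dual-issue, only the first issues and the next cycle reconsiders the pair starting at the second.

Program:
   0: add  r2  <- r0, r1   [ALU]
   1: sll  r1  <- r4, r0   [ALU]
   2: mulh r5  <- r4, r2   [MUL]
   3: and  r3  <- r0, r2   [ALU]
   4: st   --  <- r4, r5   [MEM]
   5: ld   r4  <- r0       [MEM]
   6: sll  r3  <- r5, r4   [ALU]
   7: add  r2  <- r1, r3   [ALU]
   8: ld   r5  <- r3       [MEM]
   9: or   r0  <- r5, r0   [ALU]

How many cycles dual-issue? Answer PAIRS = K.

PAIRS = 3

  cy0 -> i0,i1 (add+sll) pair
  cy1 -> i2,i3 (mulh+and) pair
  cy2 -> i4 (st) no-port MEM/MEM
  cy3 -> i5 (ld) RAW r4
  cy4 -> i6 (sll) RAW r3
  cy5 -> i7,i8 (add+ld) pair
  cy6 -> i9 (or) tail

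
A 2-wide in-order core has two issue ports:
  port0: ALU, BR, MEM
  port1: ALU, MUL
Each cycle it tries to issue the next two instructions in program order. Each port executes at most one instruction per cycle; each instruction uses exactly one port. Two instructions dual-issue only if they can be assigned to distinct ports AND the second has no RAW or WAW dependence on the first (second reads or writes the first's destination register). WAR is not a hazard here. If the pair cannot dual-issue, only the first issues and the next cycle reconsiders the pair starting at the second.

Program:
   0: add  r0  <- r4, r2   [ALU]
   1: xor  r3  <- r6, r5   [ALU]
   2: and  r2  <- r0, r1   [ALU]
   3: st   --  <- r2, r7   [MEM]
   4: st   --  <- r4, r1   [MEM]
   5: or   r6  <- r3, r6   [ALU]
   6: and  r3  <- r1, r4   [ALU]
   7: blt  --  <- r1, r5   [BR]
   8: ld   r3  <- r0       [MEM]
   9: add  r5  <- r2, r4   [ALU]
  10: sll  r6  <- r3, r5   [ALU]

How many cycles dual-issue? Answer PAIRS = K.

PAIRS = 4

0. add xor @i0/i1  | pair
1. and @i2  | RAW r2
2. st @i3  | no-port MEM/MEM
3. st or @i4/i5  | pair
4. and blt @i6/i7  | pair
5. ld add @i8/i9  | pair
6. sll @i10  | tail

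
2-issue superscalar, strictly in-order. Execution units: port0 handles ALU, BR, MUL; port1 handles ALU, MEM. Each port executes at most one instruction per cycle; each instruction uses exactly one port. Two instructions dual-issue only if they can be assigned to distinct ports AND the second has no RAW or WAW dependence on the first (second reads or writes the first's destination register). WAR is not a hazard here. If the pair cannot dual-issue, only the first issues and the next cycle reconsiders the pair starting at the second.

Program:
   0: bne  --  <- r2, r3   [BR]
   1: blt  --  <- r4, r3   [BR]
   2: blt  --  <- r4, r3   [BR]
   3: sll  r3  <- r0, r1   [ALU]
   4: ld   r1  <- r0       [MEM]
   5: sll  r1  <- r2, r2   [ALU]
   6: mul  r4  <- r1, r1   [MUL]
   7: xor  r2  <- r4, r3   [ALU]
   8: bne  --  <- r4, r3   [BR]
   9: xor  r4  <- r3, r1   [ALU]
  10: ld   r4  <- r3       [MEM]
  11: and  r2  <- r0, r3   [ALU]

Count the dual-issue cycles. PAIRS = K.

PAIRS = 3

  cy0 -> i0 (bne) no-port BR/BR
  cy1 -> i1 (blt) no-port BR/BR
  cy2 -> i2/i3 (blt+sll) 2-wide
  cy3 -> i4 (ld) WAW r1
  cy4 -> i5 (sll) RAW r1
  cy5 -> i6 (mul) RAW r4
  cy6 -> i7/i8 (xor+bne) 2-wide
  cy7 -> i9 (xor) WAW r4
  cy8 -> i10/i11 (ld+and) 2-wide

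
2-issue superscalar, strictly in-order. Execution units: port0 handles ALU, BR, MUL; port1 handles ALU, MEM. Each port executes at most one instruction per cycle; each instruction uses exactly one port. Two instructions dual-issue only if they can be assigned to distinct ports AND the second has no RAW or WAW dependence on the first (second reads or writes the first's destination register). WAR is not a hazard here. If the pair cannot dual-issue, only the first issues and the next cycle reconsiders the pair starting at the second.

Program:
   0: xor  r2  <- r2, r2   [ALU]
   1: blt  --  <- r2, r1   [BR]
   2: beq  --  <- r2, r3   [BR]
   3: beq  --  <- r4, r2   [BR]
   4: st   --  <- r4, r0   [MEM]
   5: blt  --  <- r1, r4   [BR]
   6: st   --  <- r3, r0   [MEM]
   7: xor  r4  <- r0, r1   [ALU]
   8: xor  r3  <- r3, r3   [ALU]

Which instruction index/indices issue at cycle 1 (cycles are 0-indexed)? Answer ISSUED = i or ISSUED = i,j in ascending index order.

t=0 i0:xor.ALU ; RAW r2
t=1 i1:blt.BR ; no-port BR/BR
t=2 i2:beq.BR ; no-port BR/BR
t=3 i3&i4:beq.BR+st.MEM ; pair
t=4 i5&i6:blt.BR+st.MEM ; pair
t=5 i7&i8:xor.ALU+xor.ALU ; pair

ISSUED = 1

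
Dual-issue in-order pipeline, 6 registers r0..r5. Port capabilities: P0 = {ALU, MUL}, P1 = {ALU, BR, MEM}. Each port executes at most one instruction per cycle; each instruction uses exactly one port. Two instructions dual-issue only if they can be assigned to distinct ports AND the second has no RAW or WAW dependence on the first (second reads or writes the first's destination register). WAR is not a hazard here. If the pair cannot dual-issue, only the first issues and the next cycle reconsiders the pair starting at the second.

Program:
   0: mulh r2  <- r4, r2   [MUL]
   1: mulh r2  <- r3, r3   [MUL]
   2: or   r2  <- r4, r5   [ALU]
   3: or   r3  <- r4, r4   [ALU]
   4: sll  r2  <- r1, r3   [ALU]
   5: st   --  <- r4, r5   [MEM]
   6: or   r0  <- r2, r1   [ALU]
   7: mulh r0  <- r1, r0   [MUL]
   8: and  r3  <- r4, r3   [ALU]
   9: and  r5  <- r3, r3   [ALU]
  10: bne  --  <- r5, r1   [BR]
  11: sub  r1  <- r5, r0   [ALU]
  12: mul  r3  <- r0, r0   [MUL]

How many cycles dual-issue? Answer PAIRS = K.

c0: i0 mulh  no-port MUL/MUL
c1: i1 mulh  WAW r2
c2: i2+i3 or;or  pair
c3: i4+i5 sll;st  pair
c4: i6 or  RAW+WAW r0
c5: i7+i8 mulh;and  pair
c6: i9 and  RAW r5
c7: i10+i11 bne;sub  pair
c8: i12 mul  tail

PAIRS = 4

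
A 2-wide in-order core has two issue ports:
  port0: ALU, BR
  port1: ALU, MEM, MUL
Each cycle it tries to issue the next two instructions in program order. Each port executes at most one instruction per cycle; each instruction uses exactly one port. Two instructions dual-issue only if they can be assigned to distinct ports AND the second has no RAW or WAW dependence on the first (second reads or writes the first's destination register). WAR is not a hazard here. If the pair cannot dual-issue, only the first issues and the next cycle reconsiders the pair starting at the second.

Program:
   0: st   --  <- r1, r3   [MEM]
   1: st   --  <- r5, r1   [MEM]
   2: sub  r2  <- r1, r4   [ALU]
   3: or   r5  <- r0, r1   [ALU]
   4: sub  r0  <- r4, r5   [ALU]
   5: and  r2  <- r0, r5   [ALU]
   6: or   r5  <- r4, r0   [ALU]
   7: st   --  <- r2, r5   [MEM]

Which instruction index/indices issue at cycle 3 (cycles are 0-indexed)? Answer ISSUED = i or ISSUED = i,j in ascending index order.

ISSUED = 4

t=0 i0:st.MEM ; no-port MEM/MEM
t=1 i1+i2:st.MEM sub.ALU ; 2-wide
t=2 i3:or.ALU ; RAW r5
t=3 i4:sub.ALU ; RAW r0
t=4 i5+i6:and.ALU or.ALU ; 2-wide
t=5 i7:st.MEM ; tail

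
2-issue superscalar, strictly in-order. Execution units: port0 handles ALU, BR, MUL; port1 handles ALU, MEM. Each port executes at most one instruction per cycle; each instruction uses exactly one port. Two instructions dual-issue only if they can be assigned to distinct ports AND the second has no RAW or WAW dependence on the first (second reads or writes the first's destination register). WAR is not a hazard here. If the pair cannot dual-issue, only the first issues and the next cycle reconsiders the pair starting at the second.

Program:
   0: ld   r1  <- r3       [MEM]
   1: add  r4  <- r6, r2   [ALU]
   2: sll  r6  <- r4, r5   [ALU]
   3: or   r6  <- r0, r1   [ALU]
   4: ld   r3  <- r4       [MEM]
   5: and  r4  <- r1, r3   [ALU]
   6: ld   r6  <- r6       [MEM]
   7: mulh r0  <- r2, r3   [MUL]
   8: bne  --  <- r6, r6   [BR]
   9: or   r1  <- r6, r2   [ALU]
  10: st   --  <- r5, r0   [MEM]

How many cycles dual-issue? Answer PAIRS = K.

0. ld.MEM/add.ALU @i0,i1  | pair
1. sll.ALU @i2  | WAW r6
2. or.ALU/ld.MEM @i3,i4  | pair
3. and.ALU/ld.MEM @i5,i6  | pair
4. mulh.MUL @i7  | no-port MUL/BR
5. bne.BR/or.ALU @i8,i9  | pair
6. st.MEM @i10  | tail

PAIRS = 4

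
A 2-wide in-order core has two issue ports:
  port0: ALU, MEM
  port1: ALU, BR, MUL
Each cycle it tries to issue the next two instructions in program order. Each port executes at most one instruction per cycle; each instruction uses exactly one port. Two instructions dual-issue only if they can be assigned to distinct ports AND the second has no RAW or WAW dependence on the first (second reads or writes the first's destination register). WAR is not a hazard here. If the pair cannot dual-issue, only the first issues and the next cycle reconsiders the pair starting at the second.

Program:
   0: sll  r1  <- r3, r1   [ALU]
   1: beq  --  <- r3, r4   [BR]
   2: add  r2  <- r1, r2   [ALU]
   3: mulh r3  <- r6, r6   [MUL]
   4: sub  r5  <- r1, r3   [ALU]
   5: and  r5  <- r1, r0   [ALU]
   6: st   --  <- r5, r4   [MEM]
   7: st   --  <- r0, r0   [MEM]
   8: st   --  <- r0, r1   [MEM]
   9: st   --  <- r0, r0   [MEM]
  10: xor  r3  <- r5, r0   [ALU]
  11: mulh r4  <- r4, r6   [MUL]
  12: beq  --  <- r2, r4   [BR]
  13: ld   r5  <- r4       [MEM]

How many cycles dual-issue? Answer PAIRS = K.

PAIRS = 4

0. sll.ALU+beq.BR @i0/i1  | dual
1. add.ALU+mulh.MUL @i2/i3  | dual
2. sub.ALU @i4  | WAW r5
3. and.ALU @i5  | RAW r5
4. st.MEM @i6  | no-port MEM/MEM
5. st.MEM @i7  | no-port MEM/MEM
6. st.MEM @i8  | no-port MEM/MEM
7. st.MEM+xor.ALU @i9/i10  | dual
8. mulh.MUL @i11  | no-port MUL/BR
9. beq.BR+ld.MEM @i12/i13  | dual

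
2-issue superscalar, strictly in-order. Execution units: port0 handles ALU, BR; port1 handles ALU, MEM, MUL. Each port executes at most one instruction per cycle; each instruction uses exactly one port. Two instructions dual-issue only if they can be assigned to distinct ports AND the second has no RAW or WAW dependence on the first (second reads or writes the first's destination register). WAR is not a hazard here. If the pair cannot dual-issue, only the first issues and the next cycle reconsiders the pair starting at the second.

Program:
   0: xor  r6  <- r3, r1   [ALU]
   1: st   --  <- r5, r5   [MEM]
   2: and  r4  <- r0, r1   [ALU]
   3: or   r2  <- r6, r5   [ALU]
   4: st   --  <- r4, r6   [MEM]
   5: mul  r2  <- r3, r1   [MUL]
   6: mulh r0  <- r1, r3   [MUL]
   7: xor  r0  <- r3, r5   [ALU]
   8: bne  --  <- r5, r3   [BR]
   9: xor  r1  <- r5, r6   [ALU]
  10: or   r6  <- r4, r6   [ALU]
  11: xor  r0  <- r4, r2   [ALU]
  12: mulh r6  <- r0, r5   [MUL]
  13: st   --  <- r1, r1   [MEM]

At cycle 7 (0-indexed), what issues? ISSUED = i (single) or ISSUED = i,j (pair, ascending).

ISSUED = 11

t=0 i0,i1:xor.ALU st.MEM ; pair
t=1 i2,i3:and.ALU or.ALU ; pair
t=2 i4:st.MEM ; no-port MEM/MUL
t=3 i5:mul.MUL ; no-port MUL/MUL
t=4 i6:mulh.MUL ; WAW r0
t=5 i7,i8:xor.ALU bne.BR ; pair
t=6 i9,i10:xor.ALU or.ALU ; pair
t=7 i11:xor.ALU ; RAW r0
t=8 i12:mulh.MUL ; no-port MUL/MEM
t=9 i13:st.MEM ; tail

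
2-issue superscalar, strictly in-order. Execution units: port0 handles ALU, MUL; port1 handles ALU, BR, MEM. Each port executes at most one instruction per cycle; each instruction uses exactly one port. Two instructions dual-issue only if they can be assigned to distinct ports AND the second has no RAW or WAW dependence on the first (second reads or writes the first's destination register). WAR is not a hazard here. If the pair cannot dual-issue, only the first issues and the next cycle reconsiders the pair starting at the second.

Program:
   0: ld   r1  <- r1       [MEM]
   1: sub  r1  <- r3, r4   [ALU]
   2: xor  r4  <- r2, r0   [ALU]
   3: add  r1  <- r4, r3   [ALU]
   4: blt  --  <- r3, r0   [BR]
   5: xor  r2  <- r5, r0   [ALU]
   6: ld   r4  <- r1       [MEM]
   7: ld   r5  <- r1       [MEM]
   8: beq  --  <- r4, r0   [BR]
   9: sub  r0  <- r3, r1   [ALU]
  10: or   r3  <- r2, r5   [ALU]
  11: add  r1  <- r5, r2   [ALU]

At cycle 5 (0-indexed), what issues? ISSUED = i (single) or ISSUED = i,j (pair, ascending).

  cy0 -> i0 (ld.MEM) WAW r1
  cy1 -> i1+i2 (sub.ALU+xor.ALU) 2-wide
  cy2 -> i3+i4 (add.ALU+blt.BR) 2-wide
  cy3 -> i5+i6 (xor.ALU+ld.MEM) 2-wide
  cy4 -> i7 (ld.MEM) no-port MEM/BR
  cy5 -> i8+i9 (beq.BR+sub.ALU) 2-wide
  cy6 -> i10+i11 (or.ALU+add.ALU) 2-wide

ISSUED = 8,9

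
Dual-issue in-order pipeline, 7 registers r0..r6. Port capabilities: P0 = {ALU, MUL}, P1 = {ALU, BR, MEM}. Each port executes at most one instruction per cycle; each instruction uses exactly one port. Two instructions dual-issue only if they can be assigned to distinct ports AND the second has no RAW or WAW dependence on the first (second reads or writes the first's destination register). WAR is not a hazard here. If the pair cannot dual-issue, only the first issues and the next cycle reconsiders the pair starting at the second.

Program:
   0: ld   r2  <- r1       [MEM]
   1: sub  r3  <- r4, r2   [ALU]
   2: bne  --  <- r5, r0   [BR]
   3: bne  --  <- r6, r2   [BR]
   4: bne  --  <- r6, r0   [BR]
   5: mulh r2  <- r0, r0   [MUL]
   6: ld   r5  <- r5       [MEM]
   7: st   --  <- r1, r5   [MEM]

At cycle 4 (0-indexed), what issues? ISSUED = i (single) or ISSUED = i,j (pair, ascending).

c0: i0 ld.MEM  RAW r2
c1: i1/i2 sub.ALU;bne.BR  2-wide
c2: i3 bne.BR  no-port BR/BR
c3: i4/i5 bne.BR;mulh.MUL  2-wide
c4: i6 ld.MEM  no-port MEM/MEM
c5: i7 st.MEM  tail

ISSUED = 6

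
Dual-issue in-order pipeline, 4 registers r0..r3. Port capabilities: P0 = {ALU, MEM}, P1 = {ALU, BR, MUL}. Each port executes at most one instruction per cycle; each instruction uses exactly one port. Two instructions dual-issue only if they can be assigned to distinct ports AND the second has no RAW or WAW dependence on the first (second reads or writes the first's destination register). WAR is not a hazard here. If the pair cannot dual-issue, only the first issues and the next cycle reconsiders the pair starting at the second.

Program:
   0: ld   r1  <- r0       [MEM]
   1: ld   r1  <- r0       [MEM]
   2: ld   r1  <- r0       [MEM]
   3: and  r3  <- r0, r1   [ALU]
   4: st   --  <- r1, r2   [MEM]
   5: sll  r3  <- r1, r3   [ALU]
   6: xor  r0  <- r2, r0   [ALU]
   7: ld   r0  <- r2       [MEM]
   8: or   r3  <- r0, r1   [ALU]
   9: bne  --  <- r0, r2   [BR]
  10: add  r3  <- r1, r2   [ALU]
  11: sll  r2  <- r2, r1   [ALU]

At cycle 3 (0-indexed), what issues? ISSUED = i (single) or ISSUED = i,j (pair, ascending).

ISSUED = 3,4

0. ld.MEM @i0  | no-port MEM/MEM
1. ld.MEM @i1  | no-port MEM/MEM
2. ld.MEM @i2  | RAW r1
3. and.ALU;st.MEM @i3,i4  | 2-wide
4. sll.ALU;xor.ALU @i5,i6  | 2-wide
5. ld.MEM @i7  | RAW r0
6. or.ALU;bne.BR @i8,i9  | 2-wide
7. add.ALU;sll.ALU @i10,i11  | 2-wide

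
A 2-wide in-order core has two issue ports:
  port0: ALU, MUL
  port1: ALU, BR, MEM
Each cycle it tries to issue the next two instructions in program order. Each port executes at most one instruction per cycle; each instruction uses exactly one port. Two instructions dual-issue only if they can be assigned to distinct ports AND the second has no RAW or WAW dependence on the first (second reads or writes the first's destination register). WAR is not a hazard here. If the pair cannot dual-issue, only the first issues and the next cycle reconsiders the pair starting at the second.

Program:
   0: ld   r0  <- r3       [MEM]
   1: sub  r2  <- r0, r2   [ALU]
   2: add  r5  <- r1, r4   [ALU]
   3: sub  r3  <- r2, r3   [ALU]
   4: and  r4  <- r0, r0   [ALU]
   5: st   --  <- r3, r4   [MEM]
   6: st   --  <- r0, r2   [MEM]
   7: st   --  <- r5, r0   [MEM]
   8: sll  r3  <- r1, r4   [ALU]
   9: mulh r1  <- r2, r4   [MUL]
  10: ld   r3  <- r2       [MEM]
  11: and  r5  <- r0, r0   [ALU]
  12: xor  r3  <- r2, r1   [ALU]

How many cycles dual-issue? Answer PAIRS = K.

c0: i0 ld.MEM  RAW r0
c1: i1+i2 sub.ALU;add.ALU  pair
c2: i3+i4 sub.ALU;and.ALU  pair
c3: i5 st.MEM  no-port MEM/MEM
c4: i6 st.MEM  no-port MEM/MEM
c5: i7+i8 st.MEM;sll.ALU  pair
c6: i9+i10 mulh.MUL;ld.MEM  pair
c7: i11+i12 and.ALU;xor.ALU  pair

PAIRS = 5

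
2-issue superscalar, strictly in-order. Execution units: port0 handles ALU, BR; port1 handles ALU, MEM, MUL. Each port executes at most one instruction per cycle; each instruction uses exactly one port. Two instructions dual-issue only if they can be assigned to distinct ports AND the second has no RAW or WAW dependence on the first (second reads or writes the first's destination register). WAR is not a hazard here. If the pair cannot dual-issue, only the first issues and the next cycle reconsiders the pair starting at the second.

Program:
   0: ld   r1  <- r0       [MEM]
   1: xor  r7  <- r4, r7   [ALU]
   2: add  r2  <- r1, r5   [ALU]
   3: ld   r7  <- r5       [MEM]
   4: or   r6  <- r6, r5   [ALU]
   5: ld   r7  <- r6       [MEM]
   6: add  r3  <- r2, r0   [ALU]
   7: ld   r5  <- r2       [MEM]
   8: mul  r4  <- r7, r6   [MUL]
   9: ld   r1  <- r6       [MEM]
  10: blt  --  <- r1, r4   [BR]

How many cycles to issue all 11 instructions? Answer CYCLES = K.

CYCLES = 8

  cy0 -> i0&i1 (ld xor) dual
  cy1 -> i2&i3 (add ld) dual
  cy2 -> i4 (or) RAW r6
  cy3 -> i5&i6 (ld add) dual
  cy4 -> i7 (ld) no-port MEM/MUL
  cy5 -> i8 (mul) no-port MUL/MEM
  cy6 -> i9 (ld) RAW r1
  cy7 -> i10 (blt) tail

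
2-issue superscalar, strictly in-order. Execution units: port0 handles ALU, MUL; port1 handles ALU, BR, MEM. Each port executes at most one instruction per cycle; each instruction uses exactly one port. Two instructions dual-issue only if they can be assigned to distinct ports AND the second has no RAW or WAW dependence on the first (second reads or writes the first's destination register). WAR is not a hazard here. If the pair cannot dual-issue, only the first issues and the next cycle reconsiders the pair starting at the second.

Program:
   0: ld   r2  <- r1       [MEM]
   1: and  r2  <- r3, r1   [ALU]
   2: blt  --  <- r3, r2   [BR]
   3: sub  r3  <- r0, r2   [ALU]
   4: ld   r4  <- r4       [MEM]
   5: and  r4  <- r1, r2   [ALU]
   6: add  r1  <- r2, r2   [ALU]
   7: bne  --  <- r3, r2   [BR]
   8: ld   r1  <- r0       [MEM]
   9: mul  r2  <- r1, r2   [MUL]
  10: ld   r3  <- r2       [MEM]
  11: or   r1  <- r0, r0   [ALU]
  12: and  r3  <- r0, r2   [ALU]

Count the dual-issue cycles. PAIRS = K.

0. ld.MEM @i0  | WAW r2
1. and.ALU @i1  | RAW r2
2. blt.BR/sub.ALU @i2+i3  | dual
3. ld.MEM @i4  | WAW r4
4. and.ALU/add.ALU @i5+i6  | dual
5. bne.BR @i7  | no-port BR/MEM
6. ld.MEM @i8  | RAW r1
7. mul.MUL @i9  | RAW r2
8. ld.MEM/or.ALU @i10+i11  | dual
9. and.ALU @i12  | tail

PAIRS = 3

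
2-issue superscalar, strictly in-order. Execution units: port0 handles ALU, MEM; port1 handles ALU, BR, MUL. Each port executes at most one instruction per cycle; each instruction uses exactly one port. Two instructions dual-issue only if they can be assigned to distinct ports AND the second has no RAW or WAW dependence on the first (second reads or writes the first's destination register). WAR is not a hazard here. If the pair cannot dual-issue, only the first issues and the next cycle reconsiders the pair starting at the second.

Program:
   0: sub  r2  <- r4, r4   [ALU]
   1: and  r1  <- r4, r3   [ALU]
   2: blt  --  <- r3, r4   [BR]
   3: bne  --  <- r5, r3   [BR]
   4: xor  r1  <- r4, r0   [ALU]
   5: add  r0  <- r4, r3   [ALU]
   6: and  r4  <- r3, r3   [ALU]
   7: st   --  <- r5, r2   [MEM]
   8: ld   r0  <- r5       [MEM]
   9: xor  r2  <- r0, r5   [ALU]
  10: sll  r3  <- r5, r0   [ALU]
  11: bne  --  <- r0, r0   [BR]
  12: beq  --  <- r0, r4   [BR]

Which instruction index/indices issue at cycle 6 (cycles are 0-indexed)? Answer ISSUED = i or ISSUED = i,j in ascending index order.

ISSUED = 9,10

c0: i0,i1 sub.ALU and.ALU  pair
c1: i2 blt.BR  no-port BR/BR
c2: i3,i4 bne.BR xor.ALU  pair
c3: i5,i6 add.ALU and.ALU  pair
c4: i7 st.MEM  no-port MEM/MEM
c5: i8 ld.MEM  RAW r0
c6: i9,i10 xor.ALU sll.ALU  pair
c7: i11 bne.BR  no-port BR/BR
c8: i12 beq.BR  tail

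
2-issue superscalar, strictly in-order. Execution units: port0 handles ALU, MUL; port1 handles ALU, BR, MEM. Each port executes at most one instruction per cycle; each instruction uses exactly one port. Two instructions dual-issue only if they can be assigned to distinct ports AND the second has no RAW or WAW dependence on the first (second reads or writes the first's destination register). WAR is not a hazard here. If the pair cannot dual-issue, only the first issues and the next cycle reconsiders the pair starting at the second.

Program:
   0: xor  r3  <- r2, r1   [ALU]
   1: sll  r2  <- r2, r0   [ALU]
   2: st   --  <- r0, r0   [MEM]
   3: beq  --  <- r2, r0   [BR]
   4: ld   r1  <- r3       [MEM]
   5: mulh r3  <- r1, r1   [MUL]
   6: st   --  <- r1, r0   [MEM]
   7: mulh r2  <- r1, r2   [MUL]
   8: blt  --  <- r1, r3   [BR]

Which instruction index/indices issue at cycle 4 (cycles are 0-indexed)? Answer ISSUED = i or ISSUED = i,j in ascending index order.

[0] i0+i1  xor+sll  -- pair
[1] i2  st  -- no-port MEM/BR
[2] i3  beq  -- no-port BR/MEM
[3] i4  ld  -- RAW r1
[4] i5+i6  mulh+st  -- pair
[5] i7+i8  mulh+blt  -- pair

ISSUED = 5,6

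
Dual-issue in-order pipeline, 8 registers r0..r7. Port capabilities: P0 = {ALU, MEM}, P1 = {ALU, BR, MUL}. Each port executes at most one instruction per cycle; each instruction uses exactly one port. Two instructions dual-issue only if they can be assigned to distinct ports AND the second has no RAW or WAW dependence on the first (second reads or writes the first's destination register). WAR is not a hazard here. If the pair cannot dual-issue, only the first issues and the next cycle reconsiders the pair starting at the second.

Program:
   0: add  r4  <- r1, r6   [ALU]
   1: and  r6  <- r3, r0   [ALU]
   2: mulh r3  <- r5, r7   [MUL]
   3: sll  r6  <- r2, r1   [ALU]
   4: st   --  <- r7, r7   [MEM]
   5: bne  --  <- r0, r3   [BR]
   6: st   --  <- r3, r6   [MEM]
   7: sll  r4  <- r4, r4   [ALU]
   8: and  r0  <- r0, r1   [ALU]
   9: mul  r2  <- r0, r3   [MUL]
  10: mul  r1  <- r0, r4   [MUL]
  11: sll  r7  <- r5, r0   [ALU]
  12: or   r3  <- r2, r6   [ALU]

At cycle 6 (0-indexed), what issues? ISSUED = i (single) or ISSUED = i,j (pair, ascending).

ISSUED = 10,11

[0] i0,i1  add.ALU;and.ALU  -- dual
[1] i2,i3  mulh.MUL;sll.ALU  -- dual
[2] i4,i5  st.MEM;bne.BR  -- dual
[3] i6,i7  st.MEM;sll.ALU  -- dual
[4] i8  and.ALU  -- RAW r0
[5] i9  mul.MUL  -- no-port MUL/MUL
[6] i10,i11  mul.MUL;sll.ALU  -- dual
[7] i12  or.ALU  -- tail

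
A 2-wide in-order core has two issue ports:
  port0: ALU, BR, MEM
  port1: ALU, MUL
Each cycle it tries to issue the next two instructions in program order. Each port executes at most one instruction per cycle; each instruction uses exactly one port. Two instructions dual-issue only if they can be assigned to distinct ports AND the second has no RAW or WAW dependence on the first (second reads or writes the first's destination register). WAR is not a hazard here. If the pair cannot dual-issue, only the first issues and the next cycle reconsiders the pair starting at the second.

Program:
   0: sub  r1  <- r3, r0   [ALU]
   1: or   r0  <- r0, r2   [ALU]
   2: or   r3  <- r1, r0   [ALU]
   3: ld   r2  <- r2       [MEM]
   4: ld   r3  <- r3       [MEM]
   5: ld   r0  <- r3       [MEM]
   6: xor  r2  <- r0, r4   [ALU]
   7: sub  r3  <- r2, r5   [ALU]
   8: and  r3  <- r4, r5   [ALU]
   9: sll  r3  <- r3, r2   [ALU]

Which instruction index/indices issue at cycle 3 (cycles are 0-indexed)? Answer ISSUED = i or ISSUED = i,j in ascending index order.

ISSUED = 5

  cy0 -> i0&i1 (sub.ALU or.ALU) pair
  cy1 -> i2&i3 (or.ALU ld.MEM) pair
  cy2 -> i4 (ld.MEM) no-port MEM/MEM
  cy3 -> i5 (ld.MEM) RAW r0
  cy4 -> i6 (xor.ALU) RAW r2
  cy5 -> i7 (sub.ALU) WAW r3
  cy6 -> i8 (and.ALU) RAW+WAW r3
  cy7 -> i9 (sll.ALU) tail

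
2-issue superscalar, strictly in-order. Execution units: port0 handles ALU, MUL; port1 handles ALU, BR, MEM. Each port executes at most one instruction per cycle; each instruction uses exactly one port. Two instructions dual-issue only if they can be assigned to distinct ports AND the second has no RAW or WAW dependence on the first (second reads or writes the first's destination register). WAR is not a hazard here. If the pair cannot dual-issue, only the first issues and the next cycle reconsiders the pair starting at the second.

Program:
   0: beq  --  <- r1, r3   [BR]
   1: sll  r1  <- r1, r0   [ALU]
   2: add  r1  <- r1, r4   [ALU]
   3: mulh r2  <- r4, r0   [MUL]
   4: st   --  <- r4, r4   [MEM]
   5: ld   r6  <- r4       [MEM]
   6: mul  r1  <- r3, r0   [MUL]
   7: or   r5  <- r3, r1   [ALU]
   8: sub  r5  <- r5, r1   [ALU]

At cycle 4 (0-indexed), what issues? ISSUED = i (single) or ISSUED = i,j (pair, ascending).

ISSUED = 7

t=0 i0,i1:beq+sll ; 2-wide
t=1 i2,i3:add+mulh ; 2-wide
t=2 i4:st ; no-port MEM/MEM
t=3 i5,i6:ld+mul ; 2-wide
t=4 i7:or ; RAW+WAW r5
t=5 i8:sub ; tail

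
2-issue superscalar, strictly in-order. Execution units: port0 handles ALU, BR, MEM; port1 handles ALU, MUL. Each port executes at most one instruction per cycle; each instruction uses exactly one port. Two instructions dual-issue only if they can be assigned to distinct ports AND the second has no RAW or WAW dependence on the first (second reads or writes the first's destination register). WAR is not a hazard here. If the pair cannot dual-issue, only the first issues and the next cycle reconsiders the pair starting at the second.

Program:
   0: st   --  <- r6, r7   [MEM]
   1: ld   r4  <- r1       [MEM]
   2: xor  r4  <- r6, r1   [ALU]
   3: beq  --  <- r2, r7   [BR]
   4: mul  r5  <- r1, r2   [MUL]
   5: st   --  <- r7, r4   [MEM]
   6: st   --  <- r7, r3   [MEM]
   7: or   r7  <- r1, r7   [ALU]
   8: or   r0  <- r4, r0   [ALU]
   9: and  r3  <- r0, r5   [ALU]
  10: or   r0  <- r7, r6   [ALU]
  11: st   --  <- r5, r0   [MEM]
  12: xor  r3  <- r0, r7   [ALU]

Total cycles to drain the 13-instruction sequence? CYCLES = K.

  cy0 -> i0 (st) no-port MEM/MEM
  cy1 -> i1 (ld) WAW r4
  cy2 -> i2,i3 (xor beq) 2-wide
  cy3 -> i4,i5 (mul st) 2-wide
  cy4 -> i6,i7 (st or) 2-wide
  cy5 -> i8 (or) RAW r0
  cy6 -> i9,i10 (and or) 2-wide
  cy7 -> i11,i12 (st xor) 2-wide

CYCLES = 8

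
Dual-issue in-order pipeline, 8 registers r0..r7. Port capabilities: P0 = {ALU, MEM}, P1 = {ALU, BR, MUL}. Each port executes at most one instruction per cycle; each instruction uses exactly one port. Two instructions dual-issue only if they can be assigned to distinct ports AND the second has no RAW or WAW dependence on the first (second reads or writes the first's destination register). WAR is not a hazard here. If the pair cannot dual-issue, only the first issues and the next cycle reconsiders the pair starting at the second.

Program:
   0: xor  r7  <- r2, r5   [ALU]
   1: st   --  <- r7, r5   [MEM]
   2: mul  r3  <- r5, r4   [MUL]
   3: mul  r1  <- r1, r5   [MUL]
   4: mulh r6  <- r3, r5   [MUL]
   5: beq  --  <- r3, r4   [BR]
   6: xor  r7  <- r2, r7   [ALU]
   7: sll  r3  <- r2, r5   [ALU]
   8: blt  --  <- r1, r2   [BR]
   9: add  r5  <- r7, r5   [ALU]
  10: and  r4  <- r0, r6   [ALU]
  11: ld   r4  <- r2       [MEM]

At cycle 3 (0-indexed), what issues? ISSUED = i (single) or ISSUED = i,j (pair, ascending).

  cy0 -> i0 (xor.ALU) RAW r7
  cy1 -> i1/i2 (st.MEM+mul.MUL) pair
  cy2 -> i3 (mul.MUL) no-port MUL/MUL
  cy3 -> i4 (mulh.MUL) no-port MUL/BR
  cy4 -> i5/i6 (beq.BR+xor.ALU) pair
  cy5 -> i7/i8 (sll.ALU+blt.BR) pair
  cy6 -> i9/i10 (add.ALU+and.ALU) pair
  cy7 -> i11 (ld.MEM) tail

ISSUED = 4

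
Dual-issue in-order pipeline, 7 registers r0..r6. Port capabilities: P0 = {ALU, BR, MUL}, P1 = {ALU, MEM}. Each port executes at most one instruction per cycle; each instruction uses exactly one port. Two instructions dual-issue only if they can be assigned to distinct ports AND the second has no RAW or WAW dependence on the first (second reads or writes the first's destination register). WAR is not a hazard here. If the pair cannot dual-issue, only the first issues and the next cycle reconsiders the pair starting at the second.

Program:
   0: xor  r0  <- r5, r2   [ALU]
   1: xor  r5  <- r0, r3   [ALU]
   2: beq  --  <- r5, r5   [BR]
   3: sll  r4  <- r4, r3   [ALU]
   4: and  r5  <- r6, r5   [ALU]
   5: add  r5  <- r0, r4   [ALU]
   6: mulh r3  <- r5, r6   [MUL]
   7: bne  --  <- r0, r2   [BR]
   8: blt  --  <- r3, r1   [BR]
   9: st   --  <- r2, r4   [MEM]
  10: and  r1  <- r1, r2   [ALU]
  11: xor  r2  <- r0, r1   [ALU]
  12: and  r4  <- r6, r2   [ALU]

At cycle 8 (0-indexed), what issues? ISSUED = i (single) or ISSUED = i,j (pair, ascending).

  cy0 -> i0 (xor.ALU) RAW r0
  cy1 -> i1 (xor.ALU) RAW r5
  cy2 -> i2+i3 (beq.BR sll.ALU) pair
  cy3 -> i4 (and.ALU) WAW r5
  cy4 -> i5 (add.ALU) RAW r5
  cy5 -> i6 (mulh.MUL) no-port MUL/BR
  cy6 -> i7 (bne.BR) no-port BR/BR
  cy7 -> i8+i9 (blt.BR st.MEM) pair
  cy8 -> i10 (and.ALU) RAW r1
  cy9 -> i11 (xor.ALU) RAW r2
  cy10 -> i12 (and.ALU) tail

ISSUED = 10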